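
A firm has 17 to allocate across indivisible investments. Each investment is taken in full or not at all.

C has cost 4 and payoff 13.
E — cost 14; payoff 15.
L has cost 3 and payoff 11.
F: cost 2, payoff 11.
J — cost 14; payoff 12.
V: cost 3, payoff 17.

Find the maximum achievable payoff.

52

Take C, L, F, and V: cost 4 + 3 + 2 + 3 = 12 ≤ 17, payoff 13 + 11 + 11 + 17 = 52.
No other feasible combination does better.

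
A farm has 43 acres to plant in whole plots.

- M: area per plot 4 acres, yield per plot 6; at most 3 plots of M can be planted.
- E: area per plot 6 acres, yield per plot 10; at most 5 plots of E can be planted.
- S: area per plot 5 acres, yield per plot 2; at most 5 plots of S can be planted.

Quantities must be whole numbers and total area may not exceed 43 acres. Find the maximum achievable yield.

68

2×M, 5×E, and 1×S: area 43 ≤ 43, yield 2·6 + 5·10 + 1·2 = 64.
3×M and 5×E: area 42 ≤ 43, yield 3·6 + 5·10 = 68.
Best is 68.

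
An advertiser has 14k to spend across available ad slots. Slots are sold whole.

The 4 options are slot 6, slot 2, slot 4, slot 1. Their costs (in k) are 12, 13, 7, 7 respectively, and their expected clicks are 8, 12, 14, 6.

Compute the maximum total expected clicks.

Take slot 4 and slot 1: cost 7 + 7 = 14 ≤ 14, expected clicks 14 + 6 = 20.
No other feasible combination does better.

20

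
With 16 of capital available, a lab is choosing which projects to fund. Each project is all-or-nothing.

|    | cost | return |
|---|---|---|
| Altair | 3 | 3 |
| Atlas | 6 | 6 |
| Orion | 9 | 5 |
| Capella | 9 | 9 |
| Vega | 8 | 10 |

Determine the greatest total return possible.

Allowing fractional choices, the relaxed optimum would be about 18.0, but projects are indivisible.
Atlas + Capella: cost 6 + 9 = 15 ≤ 16, return 6 + 9 = 15.
Atlas + Vega: cost 6 + 8 = 14 ≤ 16, return 6 + 10 = 16.
Best is Atlas and Vega with total return 16.

16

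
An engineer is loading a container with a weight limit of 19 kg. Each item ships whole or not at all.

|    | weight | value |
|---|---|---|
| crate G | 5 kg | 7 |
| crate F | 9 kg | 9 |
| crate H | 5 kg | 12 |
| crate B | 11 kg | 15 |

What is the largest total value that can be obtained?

Take crate G, crate F, and crate H: weight 5 + 9 + 5 = 19 ≤ 19, value 7 + 9 + 12 = 28.
No other feasible combination does better.

28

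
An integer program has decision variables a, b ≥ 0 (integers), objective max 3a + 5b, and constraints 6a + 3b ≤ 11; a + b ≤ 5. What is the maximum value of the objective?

Relaxing integrality, the LP optimum is 18.33 at (a,b) = (0, 3.67), which is not an integer point.
(a,b)=(0,3): 6·0+3·3=9≤11, 1·0+1·3=3≤5, objective 15.
(a,b)=(0,2): 6·0+3·2=6≤11, 1·0+1·2=2≤5, objective 10.
No feasible integer point exceeds 15.

15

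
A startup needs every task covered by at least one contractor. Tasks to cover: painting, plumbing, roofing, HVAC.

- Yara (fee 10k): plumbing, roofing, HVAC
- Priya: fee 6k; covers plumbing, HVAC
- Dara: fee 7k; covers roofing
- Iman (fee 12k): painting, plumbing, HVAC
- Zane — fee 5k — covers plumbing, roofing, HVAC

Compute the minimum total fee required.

Choose Iman and Zane: together they cover painting, plumbing, roofing, HVAC — every task.
Total fee: 12 + 5 = 17.
No cover costs less than 17.

17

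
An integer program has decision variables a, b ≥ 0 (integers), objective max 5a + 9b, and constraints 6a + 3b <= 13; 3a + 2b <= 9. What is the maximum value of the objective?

36

The continuous relaxation peaks at (0, 4.33) with value 39.00; rounding to a feasible lattice point costs some objective.
(a,b)=(0,4): 6·0+3·4=12≤13, 3·0+2·4=8≤9, objective 36.
(a,b)=(0,3): 6·0+3·3=9≤13, 3·0+2·3=6≤9, objective 27.
The best lattice point is (0,4), giving 36.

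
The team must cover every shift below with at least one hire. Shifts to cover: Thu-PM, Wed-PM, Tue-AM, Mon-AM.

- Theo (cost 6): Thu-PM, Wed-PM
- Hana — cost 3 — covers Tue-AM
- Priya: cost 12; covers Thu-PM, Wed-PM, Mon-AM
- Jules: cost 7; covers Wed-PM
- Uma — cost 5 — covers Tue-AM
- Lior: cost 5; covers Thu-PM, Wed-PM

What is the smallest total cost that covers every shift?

15

This is a weighted set-cover instance.
Choose Hana and Priya: together they cover Thu-PM, Wed-PM, Tue-AM, Mon-AM — every shift.
Total cost: 3 + 12 = 15.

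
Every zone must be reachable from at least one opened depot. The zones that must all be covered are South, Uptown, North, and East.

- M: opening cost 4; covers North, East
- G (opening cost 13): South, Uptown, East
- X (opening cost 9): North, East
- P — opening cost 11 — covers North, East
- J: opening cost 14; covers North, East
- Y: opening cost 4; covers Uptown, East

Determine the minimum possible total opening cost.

17

Choose M and G: together they cover South, Uptown, North, East — every zone.
Total opening cost: 4 + 13 = 17.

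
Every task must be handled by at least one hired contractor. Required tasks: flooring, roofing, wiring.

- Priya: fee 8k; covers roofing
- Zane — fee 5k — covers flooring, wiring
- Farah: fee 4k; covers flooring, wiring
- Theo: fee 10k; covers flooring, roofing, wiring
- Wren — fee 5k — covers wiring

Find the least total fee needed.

The greedy cost-per-new-task heuristic would pick Farah and Priya for 12, but a cheaper cover exists.
Theo alone covers flooring, roofing, wiring — every task.
Total fee: 10.
No cover costs less than 10.

10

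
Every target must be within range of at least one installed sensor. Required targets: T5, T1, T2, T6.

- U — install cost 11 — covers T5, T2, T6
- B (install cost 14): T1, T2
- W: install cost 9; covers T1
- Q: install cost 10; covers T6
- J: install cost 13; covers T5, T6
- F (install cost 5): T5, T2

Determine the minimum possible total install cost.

The greedy cost-per-new-target heuristic would pick F, W, and Q for 24, but a cheaper cover exists.
Choose U and W: together they cover T5, T1, T2, T6 — every target.
Total install cost: 11 + 9 = 20.
No cover costs less than 20.

20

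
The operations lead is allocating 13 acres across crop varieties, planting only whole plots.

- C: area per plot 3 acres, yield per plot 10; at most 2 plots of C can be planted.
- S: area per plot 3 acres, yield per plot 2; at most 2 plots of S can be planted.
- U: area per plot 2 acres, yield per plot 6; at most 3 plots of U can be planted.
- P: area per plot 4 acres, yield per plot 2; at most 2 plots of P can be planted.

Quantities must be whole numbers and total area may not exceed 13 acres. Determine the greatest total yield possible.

C has the best ratio (10/3); taking only C gives at most 2×10 = 20 (stopped by the supply cap of 2).
Mixing does better — 2×C and 3×U: area 12 ≤ 13, yield 2·10 + 3·6 = 38.

38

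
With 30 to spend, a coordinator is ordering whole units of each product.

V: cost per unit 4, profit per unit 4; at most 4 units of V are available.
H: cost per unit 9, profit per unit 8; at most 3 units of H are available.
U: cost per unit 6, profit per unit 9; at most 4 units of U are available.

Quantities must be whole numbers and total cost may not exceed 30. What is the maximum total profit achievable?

40

This is a bounded integer knapsack.
U has the best ratio (9/6); taking only U gives at most 4×9 = 36 (stopped by the supply cap of 4).
Mixing does better — 1×V and 4×U: cost 28 ≤ 30, profit 1·4 + 4·9 = 40.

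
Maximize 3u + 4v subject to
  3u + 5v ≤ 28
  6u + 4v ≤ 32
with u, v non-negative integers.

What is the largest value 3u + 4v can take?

Relaxing integrality, the LP optimum is 24.00 at (u,v) = (2.67, 4), which is not an integer point.
(u,v)=(1,5): 3·1+5·5=28≤28, 6·1+4·5=26≤32, objective 23.
(u,v)=(2,4): 3·2+5·4=26≤28, 6·2+4·4=28≤32, objective 22.
(u,v)=(3,3): 3·3+5·3=24≤28, 6·3+4·3=30≤32, objective 21.
(u,v)=(0,5): 3·0+5·5=25≤28, 6·0+4·5=20≤32, objective 20.
No feasible integer point exceeds 23.

23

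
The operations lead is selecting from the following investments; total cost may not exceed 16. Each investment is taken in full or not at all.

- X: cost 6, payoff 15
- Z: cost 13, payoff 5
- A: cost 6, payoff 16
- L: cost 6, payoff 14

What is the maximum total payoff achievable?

31

This is an integer program with binary decision variables.
Take X and A: cost 6 + 6 = 12 ≤ 16, payoff 15 + 16 = 31.
No other feasible combination does better.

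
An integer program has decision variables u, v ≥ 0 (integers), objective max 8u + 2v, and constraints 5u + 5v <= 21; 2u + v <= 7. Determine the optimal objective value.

26

Relaxing integrality, the LP optimum is 28.00 at (u,v) = (3.5, 0), which is not an integer point.
(u,v)=(3,1): 5·3+5·1=20≤21, 2·3+1·1=7≤7, objective 26.
(u,v)=(3,0): 5·3+5·0=15≤21, 2·3+1·0=6≤7, objective 24.
(u,v)=(2,2): 5·2+5·2=20≤21, 2·2+1·2=6≤7, objective 20.
Maximum is 26 at (u,v)=(3,1).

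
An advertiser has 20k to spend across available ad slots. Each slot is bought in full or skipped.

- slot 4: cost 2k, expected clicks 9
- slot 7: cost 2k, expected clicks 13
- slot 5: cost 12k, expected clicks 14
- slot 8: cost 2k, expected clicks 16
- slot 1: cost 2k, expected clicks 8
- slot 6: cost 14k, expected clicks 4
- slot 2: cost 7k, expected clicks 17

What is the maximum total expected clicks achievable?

slot 4 + slot 7 + slot 5 + slot 8 + slot 1: cost 2 + 2 + 12 + 2 + 2 = 20 ≤ 20, expected clicks 9 + 13 + 14 + 16 + 8 = 60.
slot 4 + slot 7 + slot 8 + slot 1 + slot 2: cost 2 + 2 + 2 + 2 + 7 = 15 ≤ 20, expected clicks 9 + 13 + 16 + 8 + 17 = 63.
Best is slot 4, slot 7, slot 8, slot 1, and slot 2 with total expected clicks 63.

63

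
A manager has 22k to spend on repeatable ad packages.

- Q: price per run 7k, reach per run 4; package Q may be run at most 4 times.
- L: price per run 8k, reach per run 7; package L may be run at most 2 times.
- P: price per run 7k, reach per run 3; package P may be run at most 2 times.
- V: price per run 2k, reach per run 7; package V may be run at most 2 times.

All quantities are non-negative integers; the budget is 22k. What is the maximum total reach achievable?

V has the best ratio (7/2); taking only V gives at most 2×7 = 14 (stopped by the supply cap of 2).
Mixing does better — 2×L and 2×V: price 20 ≤ 22, reach 2·7 + 2·7 = 28.

28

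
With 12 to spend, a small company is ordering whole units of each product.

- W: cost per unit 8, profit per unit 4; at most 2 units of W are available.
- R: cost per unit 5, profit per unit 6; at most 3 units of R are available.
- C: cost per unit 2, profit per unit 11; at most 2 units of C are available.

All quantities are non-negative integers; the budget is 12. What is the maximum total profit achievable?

28

Take 1×R and 2×C: cost 9 ≤ 12, profit 1·6 + 2·11 = 28.
C has the best ratio (11/2) and is taken to its limit of 2; remaining capacity is filled optimally with the others.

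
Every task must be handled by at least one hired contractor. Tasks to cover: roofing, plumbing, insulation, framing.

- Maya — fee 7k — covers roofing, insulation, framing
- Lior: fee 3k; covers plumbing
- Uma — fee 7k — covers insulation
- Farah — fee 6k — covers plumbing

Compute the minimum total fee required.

10

Choose Maya and Lior: together they cover roofing, plumbing, insulation, framing — every task.
Total fee: 7 + 3 = 10.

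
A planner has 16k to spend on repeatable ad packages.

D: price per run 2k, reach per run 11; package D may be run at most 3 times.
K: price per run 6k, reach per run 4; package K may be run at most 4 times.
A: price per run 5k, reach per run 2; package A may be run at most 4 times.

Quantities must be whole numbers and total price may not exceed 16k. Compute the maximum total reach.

37

3×D and 2×A: price 16 ≤ 16, reach 3·11 + 2·2 = 37.
3×D and 1×K: price 12 ≤ 16, reach 3·11 + 1·4 = 37.
Best is 37.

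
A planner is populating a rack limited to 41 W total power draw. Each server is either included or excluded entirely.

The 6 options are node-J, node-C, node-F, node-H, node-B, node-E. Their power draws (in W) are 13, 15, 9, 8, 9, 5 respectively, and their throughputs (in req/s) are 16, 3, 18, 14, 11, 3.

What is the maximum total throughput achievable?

Treat it as a binary knapsack problem.
Allowing fractional choices, the relaxed optimum would be about 60.2, but servers are indivisible.
node-J + node-F + node-H + node-B: power draw 13 + 9 + 8 + 9 = 39 ≤ 41, throughput 16 + 18 + 14 + 11 = 59.
node-J + node-F + node-H + node-E: power draw 13 + 9 + 8 + 5 = 35 ≤ 41, throughput 16 + 18 + 14 + 3 = 51.
Best is node-J, node-F, node-H, and node-B with total throughput 59.

59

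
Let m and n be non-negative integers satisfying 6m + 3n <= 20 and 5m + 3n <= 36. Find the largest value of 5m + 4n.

24

(m,n)=(0,6): 6·0+3·6=18≤20, 5·0+3·6=18≤36, objective 24.
(m,n)=(0,5): 6·0+3·5=15≤20, 5·0+3·5=15≤36, objective 20.
The best lattice point is (0,6), giving 24.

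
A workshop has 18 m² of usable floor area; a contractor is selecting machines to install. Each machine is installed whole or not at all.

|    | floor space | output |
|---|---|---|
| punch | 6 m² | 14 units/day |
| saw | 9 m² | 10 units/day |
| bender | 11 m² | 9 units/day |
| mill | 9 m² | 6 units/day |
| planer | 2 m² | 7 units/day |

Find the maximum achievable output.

punch + mill + planer: floor space 6 + 9 + 2 = 17 ≤ 18, output 14 + 6 + 7 = 27.
punch + saw + planer: floor space 6 + 9 + 2 = 17 ≤ 18, output 14 + 10 + 7 = 31.
Best is punch, saw, and planer with total output 31.

31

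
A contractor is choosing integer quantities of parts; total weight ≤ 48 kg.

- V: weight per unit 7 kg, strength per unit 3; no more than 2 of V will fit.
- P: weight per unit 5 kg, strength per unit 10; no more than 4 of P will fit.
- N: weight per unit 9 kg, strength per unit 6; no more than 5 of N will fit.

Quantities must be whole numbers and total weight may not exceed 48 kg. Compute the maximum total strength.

58

4×P and 3×N: weight 47 ≤ 48, strength 4·10 + 3·6 = 58.
1×V, 4×P, and 2×N: weight 45 ≤ 48, strength 1·3 + 4·10 + 2·6 = 55.
Best is 58.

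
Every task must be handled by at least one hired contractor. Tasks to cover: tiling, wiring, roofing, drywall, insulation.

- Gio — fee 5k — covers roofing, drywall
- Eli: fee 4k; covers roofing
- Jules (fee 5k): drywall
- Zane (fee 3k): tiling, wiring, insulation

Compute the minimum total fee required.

8

Choose Gio and Zane: together they cover tiling, wiring, roofing, drywall, insulation — every task.
Total fee: 5 + 3 = 8.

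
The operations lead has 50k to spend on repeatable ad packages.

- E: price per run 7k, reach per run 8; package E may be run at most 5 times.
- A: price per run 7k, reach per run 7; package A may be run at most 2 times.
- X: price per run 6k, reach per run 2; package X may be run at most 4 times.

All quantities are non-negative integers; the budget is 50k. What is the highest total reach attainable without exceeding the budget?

54

Take 5×E and 2×A: price 49 ≤ 50, reach 5·8 + 2·7 = 54.
E has the best ratio (8/7) and is taken to its limit of 5; remaining capacity is filled optimally with the others.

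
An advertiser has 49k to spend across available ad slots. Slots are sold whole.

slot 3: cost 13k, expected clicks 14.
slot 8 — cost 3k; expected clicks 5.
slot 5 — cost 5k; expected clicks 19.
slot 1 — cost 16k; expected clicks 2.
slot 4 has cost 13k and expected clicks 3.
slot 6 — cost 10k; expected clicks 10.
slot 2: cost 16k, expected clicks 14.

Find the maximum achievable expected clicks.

62

slot 3 + slot 5 + slot 6 + slot 2: cost 13 + 5 + 10 + 16 = 44 ≤ 49, expected clicks 14 + 19 + 10 + 14 = 57.
slot 3 + slot 8 + slot 5 + slot 6 + slot 2: cost 13 + 3 + 5 + 10 + 16 = 47 ≤ 49, expected clicks 14 + 5 + 19 + 10 + 14 = 62.
Best is slot 3, slot 8, slot 5, slot 6, and slot 2 with total expected clicks 62.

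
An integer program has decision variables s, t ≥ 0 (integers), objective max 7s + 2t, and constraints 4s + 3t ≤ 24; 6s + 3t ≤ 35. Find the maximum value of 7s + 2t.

37

(s,t)=(5,1): 4·5+3·1=23≤24, 6·5+3·1=33≤35, objective 37.
(s,t)=(5,0): 4·5+3·0=20≤24, 6·5+3·0=30≤35, objective 35.
(s,t)=(4,2): 4·4+3·2=22≤24, 6·4+3·2=30≤35, objective 32.
The best lattice point is (5,1), giving 37.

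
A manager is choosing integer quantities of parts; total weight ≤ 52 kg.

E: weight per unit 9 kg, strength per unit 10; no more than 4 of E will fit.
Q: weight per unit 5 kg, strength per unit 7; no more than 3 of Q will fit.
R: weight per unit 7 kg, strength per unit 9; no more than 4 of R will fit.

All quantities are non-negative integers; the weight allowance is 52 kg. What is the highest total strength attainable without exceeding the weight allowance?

This is a bounded integer knapsack.
2×E, 1×Q, and 4×R: weight 51 ≤ 52, strength 2·10 + 1·7 + 4·9 = 63.
1×E, 3×Q, and 4×R: weight 52 ≤ 52, strength 1·10 + 3·7 + 4·9 = 67.
Best is 67.

67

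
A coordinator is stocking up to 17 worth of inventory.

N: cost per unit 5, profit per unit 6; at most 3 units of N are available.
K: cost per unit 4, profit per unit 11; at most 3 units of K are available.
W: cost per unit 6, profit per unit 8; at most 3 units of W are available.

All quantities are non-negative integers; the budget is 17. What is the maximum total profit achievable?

This is a bounded integer knapsack.
Take 1×N and 3×K: cost 17 ≤ 17, profit 1·6 + 3·11 = 39.
K has the best ratio (11/4) and is taken to its limit of 3; remaining capacity is filled optimally with the others.

39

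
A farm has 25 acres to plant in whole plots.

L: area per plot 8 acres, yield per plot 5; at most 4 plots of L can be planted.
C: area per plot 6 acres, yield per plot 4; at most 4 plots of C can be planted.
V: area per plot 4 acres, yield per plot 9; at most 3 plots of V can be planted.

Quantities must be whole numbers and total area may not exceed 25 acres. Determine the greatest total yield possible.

This is a bounded integer knapsack.
V has the best ratio (9/4); taking only V gives at most 3×9 = 27 (stopped by the supply cap of 3).
Mixing does better — 2×C and 3×V: area 24 ≤ 25, yield 2·4 + 3·9 = 35.

35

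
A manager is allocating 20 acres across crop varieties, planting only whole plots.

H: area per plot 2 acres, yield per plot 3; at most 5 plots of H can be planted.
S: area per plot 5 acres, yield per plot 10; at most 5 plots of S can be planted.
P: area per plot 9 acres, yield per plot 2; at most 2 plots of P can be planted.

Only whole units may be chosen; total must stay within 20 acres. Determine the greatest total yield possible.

40

This is a bounded integer knapsack.
Take 4×S: area 20 ≤ 20, yield 4·10 = 40.
No other integer combination yields more.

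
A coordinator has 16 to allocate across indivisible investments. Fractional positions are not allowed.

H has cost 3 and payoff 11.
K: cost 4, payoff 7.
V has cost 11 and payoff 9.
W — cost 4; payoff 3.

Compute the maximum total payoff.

Allowing fractional choices, the relaxed optimum would be about 25.4, but investments are indivisible.
H + K + W: cost 3 + 4 + 4 = 11 ≤ 16, payoff 11 + 7 + 3 = 21.
H + K: cost 3 + 4 = 7 ≤ 16, payoff 11 + 7 = 18.
H + V: cost 3 + 11 = 14 ≤ 16, payoff 11 + 9 = 20.
Best is H, K, and W with total payoff 21.

21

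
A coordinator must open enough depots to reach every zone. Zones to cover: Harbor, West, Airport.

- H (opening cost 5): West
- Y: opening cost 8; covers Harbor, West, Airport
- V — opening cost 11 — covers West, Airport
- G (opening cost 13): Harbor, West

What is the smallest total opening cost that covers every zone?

Y alone covers Harbor, West, Airport — every zone.
Total opening cost: 8.
No cover costs less than 8.

8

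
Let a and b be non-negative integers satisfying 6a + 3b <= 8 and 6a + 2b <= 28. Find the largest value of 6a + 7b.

14

(a,b)=(0,2): 6·0+3·2=6≤8, 6·0+2·2=4≤28, objective 14.
(a,b)=(0,1): 6·0+3·1=3≤8, 6·0+2·1=2≤28, objective 7.
No feasible integer point exceeds 14.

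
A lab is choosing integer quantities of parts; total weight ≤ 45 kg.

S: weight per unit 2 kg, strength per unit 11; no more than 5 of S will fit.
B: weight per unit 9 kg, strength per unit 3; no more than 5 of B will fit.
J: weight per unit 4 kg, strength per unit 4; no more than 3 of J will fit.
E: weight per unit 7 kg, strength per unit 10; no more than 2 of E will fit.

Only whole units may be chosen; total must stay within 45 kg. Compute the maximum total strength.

5×S, 1×B, 3×J, and 2×E: weight 45 ≤ 45, strength 5·11 + 1·3 + 3·4 + 2·10 = 90.
5×S, 3×J, and 2×E: weight 36 ≤ 45, strength 5·11 + 3·4 + 2·10 = 87.
Best is 90.

90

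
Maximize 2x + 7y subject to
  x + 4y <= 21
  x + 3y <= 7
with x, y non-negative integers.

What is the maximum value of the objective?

16

The continuous relaxation peaks at (0, 2.33) with value 16.33; rounding to a feasible lattice point costs some objective.
(x,y)=(1,2) is feasible, giving 16.
(x,y)=(0,2) is feasible, giving 14.
No feasible integer point exceeds 16.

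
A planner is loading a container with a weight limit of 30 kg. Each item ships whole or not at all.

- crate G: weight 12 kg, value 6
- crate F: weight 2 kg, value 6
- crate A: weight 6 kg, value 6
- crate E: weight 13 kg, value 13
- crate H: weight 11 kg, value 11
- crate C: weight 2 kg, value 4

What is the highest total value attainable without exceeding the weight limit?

34

crate F + crate E + crate H: weight 2 + 13 + 11 = 26 ≤ 30, value 6 + 13 + 11 = 30.
crate F + crate E + crate H + crate C: weight 2 + 13 + 11 + 2 = 28 ≤ 30, value 6 + 13 + 11 + 4 = 34.
crate A + crate E + crate H: weight 6 + 13 + 11 = 30 ≤ 30, value 6 + 13 + 11 = 30.
Best is crate F, crate E, crate H, and crate C with total value 34.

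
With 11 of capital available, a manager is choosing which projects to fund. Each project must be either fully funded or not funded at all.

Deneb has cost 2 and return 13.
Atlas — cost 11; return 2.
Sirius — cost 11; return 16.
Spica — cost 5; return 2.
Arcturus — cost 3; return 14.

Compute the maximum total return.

29

Deneb + Arcturus: cost 2 + 3 = 5 ≤ 11, return 13 + 14 = 27.
Spica + Arcturus: cost 5 + 3 = 8 ≤ 11, return 2 + 14 = 16.
Deneb + Spica + Arcturus: cost 2 + 5 + 3 = 10 ≤ 11, return 13 + 2 + 14 = 29.
Best is Deneb, Spica, and Arcturus with total return 29.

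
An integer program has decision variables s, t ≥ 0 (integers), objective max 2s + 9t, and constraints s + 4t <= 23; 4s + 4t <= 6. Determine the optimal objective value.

Relaxing integrality, the LP optimum is 13.50 at (s,t) = (0, 1.5), which is not an integer point.
(s,t)=(0,1): 1·0+4·1=4≤23, 4·0+4·1=4≤6, objective 9.
(s,t)=(1,0): 1·1+4·0=1≤23, 4·1+4·0=4≤6, objective 2.
The best lattice point is (0,1), giving 9.

9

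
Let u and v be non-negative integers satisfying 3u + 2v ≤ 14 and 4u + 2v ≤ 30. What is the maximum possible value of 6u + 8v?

56

(u,v)=(0,7): 3·0+2·7=14≤14, 4·0+2·7=14≤30, objective 56.
(u,v)=(0,6): 3·0+2·6=12≤14, 4·0+2·6=12≤30, objective 48.
Maximum is 56 at (u,v)=(0,7).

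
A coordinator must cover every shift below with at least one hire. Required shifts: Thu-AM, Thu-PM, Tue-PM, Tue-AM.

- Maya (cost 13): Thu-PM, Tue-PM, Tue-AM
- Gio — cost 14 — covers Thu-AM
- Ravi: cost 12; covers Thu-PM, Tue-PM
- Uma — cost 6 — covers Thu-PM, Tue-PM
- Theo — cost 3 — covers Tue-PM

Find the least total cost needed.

The greedy cost-per-new-shift heuristic would pick Uma, Maya, and Gio for 33, but a cheaper cover exists.
Choose Maya and Gio: together they cover Thu-AM, Thu-PM, Tue-PM, Tue-AM — every shift.
Total cost: 13 + 14 = 27.
No cover costs less than 27.

27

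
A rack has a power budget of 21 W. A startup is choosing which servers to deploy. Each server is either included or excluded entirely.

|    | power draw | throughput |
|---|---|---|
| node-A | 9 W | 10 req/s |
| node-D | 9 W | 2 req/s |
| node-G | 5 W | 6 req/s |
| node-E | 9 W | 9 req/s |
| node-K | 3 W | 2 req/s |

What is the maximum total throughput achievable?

21

Allowing fractional choices, the relaxed optimum would be about 23.0, but servers are indivisible.
node-A + node-E + node-K: power draw 9 + 9 + 3 = 21 ≤ 21, throughput 10 + 9 + 2 = 21.
node-A + node-E: power draw 9 + 9 = 18 ≤ 21, throughput 10 + 9 = 19.
Best is node-A, node-E, and node-K with total throughput 21.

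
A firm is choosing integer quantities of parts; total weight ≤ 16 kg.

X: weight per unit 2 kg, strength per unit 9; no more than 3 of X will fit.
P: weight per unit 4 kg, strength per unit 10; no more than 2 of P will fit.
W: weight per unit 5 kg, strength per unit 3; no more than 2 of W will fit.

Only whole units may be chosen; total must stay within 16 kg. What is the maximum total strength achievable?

3×X, 1×P, and 1×W: weight 15 ≤ 16, strength 3·9 + 1·10 + 1·3 = 40.
3×X and 2×P: weight 14 ≤ 16, strength 3·9 + 2·10 = 47.
Best is 47.

47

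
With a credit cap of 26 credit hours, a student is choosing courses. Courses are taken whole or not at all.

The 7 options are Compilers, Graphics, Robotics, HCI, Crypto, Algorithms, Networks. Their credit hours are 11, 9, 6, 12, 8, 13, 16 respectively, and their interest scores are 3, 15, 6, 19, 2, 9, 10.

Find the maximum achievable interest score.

34

Robotics + HCI + Crypto: credit hours 6 + 12 + 8 = 26 ≤ 26, interest score 6 + 19 + 2 = 27.
HCI + Algorithms: credit hours 12 + 13 = 25 ≤ 26, interest score 19 + 9 = 28.
Graphics + HCI: credit hours 9 + 12 = 21 ≤ 26, interest score 15 + 19 = 34.
Best is Graphics and HCI with total interest score 34.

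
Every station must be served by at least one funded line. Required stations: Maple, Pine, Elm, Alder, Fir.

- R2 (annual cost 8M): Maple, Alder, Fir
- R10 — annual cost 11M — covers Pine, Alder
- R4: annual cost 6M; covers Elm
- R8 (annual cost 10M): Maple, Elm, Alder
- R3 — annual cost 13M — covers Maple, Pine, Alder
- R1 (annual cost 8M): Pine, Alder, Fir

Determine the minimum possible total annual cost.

Choose R8 and R1: together they cover Maple, Pine, Elm, Alder, Fir — every station.
Total annual cost: 10 + 8 = 18.

18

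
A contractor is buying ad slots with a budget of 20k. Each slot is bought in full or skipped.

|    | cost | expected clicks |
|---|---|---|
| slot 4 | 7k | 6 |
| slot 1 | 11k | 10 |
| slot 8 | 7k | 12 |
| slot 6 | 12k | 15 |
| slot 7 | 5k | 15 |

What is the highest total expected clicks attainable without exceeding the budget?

Allowing fractional choices, the relaxed optimum would be about 37.0, but ad slots are indivisible.
slot 6 + slot 7: cost 12 + 5 = 17 ≤ 20, expected clicks 15 + 15 = 30.
slot 8 + slot 7: cost 7 + 5 = 12 ≤ 20, expected clicks 12 + 15 = 27.
slot 4 + slot 8 + slot 7: cost 7 + 7 + 5 = 19 ≤ 20, expected clicks 6 + 12 + 15 = 33.
Best is slot 4, slot 8, and slot 7 with total expected clicks 33.

33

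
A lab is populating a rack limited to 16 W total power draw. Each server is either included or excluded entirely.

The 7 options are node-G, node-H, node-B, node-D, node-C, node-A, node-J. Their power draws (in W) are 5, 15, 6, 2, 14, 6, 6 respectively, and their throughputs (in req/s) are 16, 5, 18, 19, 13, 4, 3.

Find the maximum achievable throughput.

53

Treat it as a binary knapsack problem.
node-B + node-D + node-A: power draw 6 + 2 + 6 = 14 ≤ 16, throughput 18 + 19 + 4 = 41.
node-B + node-D + node-J: power draw 6 + 2 + 6 = 14 ≤ 16, throughput 18 + 19 + 3 = 40.
node-G + node-B + node-D: power draw 5 + 6 + 2 = 13 ≤ 16, throughput 16 + 18 + 19 = 53.
Best is node-G, node-B, and node-D with total throughput 53.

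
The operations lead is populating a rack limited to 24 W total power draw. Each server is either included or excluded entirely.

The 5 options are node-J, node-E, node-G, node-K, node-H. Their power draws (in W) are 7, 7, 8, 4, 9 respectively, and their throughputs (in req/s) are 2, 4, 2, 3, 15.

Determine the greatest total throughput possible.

Allowing fractional choices, the relaxed optimum would be about 23.1, but servers are indivisible.
node-E + node-G + node-H: power draw 7 + 8 + 9 = 24 ≤ 24, throughput 4 + 2 + 15 = 21.
node-E + node-K + node-H: power draw 7 + 4 + 9 = 20 ≤ 24, throughput 4 + 3 + 15 = 22.
node-J + node-E + node-H: power draw 7 + 7 + 9 = 23 ≤ 24, throughput 2 + 4 + 15 = 21.
Best is node-E, node-K, and node-H with total throughput 22.

22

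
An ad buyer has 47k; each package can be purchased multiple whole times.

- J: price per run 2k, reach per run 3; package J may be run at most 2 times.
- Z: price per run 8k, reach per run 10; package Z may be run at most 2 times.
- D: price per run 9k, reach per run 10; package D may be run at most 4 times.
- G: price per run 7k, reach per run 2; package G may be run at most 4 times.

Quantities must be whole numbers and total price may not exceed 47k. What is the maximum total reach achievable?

This is a bounded integer knapsack.
J has the best ratio (3/2); taking only J gives at most 2×3 = 6 (stopped by the supply cap of 2).
Mixing does better — 2×J, 2×Z, and 3×D: price 47 ≤ 47, reach 2·3 + 2·10 + 3·10 = 56.

56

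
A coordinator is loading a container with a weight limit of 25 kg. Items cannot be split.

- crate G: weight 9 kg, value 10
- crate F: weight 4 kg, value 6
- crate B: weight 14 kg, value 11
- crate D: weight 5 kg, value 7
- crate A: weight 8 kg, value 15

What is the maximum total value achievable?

32

Allowing fractional choices, the relaxed optimum would be about 36.9, but items are indivisible.
crate G + crate D + crate A: weight 9 + 5 + 8 = 22 ≤ 25, value 10 + 7 + 15 = 32.
crate G + crate F + crate A: weight 9 + 4 + 8 = 21 ≤ 25, value 10 + 6 + 15 = 31.
crate F + crate D + crate A: weight 4 + 5 + 8 = 17 ≤ 25, value 6 + 7 + 15 = 28.
Best is crate G, crate D, and crate A with total value 32.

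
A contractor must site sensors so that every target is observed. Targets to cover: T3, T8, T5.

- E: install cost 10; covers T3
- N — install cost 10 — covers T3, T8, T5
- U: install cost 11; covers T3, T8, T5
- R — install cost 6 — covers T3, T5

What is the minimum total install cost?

This is an integer covering problem.
The greedy cost-per-new-target heuristic would pick R and N for 16, but a cheaper cover exists.
N alone covers T3, T8, T5 — every target.
Total install cost: 10.
No cover costs less than 10.

10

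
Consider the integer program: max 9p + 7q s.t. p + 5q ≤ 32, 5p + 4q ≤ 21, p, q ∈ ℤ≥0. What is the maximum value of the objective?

37

Relaxing integrality, the LP optimum is 37.80 at (p,q) = (4.2, 0), which is not an integer point.
(p,q)=(1,4): 1·1+5·4=21≤32, 5·1+4·4=21≤21, objective 37.
(p,q)=(4,0): 1·4+5·0=4≤32, 5·4+4·0=20≤21, objective 36.
(p,q)=(0,5): 1·0+5·5=25≤32, 5·0+4·5=20≤21, objective 35.
(p,q)=(3,1): 1·3+5·1=8≤32, 5·3+4·1=19≤21, objective 34.
The best lattice point is (1,4), giving 37.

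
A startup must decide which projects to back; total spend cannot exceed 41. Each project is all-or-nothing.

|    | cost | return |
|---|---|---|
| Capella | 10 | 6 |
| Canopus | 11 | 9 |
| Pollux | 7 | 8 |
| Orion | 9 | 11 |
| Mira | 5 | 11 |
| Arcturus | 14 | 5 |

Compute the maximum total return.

Allowing fractional choices, the relaxed optimum would be about 44.4, but projects are indivisible.
Capella + Canopus + Orion + Mira: cost 10 + 11 + 9 + 5 = 35 ≤ 41, return 6 + 9 + 11 + 11 = 37.
Capella + Pollux + Orion + Mira: cost 10 + 7 + 9 + 5 = 31 ≤ 41, return 6 + 8 + 11 + 11 = 36.
Canopus + Pollux + Orion + Mira: cost 11 + 7 + 9 + 5 = 32 ≤ 41, return 9 + 8 + 11 + 11 = 39.
Best is Canopus, Pollux, Orion, and Mira with total return 39.

39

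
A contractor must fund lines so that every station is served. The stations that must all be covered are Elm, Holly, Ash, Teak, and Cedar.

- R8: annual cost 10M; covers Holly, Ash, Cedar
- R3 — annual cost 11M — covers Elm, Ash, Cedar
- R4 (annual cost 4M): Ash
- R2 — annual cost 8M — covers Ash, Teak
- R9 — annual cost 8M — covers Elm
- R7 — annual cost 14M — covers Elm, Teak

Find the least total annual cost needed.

24

Choose R8 and R7: together they cover Elm, Holly, Ash, Teak, Cedar — every station.
Total annual cost: 10 + 14 = 24.
No cover costs less than 24.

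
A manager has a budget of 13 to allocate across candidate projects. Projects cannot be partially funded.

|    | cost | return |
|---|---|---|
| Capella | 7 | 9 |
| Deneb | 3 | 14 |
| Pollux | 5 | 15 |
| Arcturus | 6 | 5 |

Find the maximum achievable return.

Deneb + Pollux: cost 3 + 5 = 8 ≤ 13, return 14 + 15 = 29.
Capella + Pollux: cost 7 + 5 = 12 ≤ 13, return 9 + 15 = 24.
Best is Deneb and Pollux with total return 29.

29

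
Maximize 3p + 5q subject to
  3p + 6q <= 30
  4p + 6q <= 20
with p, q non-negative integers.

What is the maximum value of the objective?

(p,q)=(2,2): 3·2+6·2=18≤30, 4·2+6·2=20≤20, objective 16.
(p,q)=(0,3): 3·0+6·3=18≤30, 4·0+6·3=18≤20, objective 15.
(p,q)=(3,1): 3·3+6·1=15≤30, 4·3+6·1=18≤20, objective 14.
(p,q)=(1,2): 3·1+6·2=15≤30, 4·1+6·2=16≤20, objective 13.
Maximum is 16 at (p,q)=(2,2).

16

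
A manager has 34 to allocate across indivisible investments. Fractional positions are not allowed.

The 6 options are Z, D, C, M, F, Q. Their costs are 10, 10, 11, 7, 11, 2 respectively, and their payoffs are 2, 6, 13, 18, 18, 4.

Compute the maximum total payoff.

Treat it as a binary knapsack problem.
Allowing fractional choices, the relaxed optimum would be about 54.8, but investments are indivisible.
C + M + F + Q: cost 11 + 7 + 11 + 2 = 31 ≤ 34, payoff 13 + 18 + 18 + 4 = 53.
C + M + F: cost 11 + 7 + 11 = 29 ≤ 34, payoff 13 + 18 + 18 = 49.
D + M + F + Q: cost 10 + 7 + 11 + 2 = 30 ≤ 34, payoff 6 + 18 + 18 + 4 = 46.
Best is C, M, F, and Q with total payoff 53.

53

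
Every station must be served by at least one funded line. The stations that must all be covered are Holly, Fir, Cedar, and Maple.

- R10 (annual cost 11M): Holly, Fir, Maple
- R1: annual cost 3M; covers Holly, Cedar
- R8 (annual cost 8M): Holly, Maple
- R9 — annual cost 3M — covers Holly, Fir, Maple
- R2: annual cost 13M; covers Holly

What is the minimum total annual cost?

6

This is an integer covering problem.
Choose R1 and R9: together they cover Holly, Fir, Cedar, Maple — every station.
Total annual cost: 3 + 3 = 6.
No cover costs less than 6.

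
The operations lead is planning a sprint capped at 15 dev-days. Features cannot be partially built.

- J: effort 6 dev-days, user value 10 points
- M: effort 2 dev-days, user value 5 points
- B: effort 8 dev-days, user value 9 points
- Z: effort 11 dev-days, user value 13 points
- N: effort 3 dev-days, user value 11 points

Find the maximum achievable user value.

Take J, M, and N: effort 6 + 2 + 3 = 11 ≤ 15, user value 10 + 5 + 11 = 26.
No other feasible combination does better.

26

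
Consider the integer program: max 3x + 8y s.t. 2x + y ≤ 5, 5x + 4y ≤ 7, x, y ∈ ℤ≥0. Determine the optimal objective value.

8

The continuous relaxation peaks at (0, 1.75) with value 14.00; rounding to a feasible lattice point costs some objective.
(x,y)=(0,1) is feasible, giving 8.
(x,y)=(1,0) is feasible, giving 3.
(x,y)=(0,0) is feasible, giving 0.
The best lattice point is (0,1), giving 8.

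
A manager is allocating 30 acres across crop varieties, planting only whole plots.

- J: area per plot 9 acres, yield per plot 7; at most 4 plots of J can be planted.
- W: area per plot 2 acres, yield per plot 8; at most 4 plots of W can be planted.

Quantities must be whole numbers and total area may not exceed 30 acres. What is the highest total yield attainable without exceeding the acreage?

46

This is a bounded integer knapsack.
Take 2×J and 4×W: area 26 ≤ 30, yield 2·7 + 4·8 = 46.
W has the best ratio (8/2) and is taken to its limit of 4; remaining capacity is filled optimally with the others.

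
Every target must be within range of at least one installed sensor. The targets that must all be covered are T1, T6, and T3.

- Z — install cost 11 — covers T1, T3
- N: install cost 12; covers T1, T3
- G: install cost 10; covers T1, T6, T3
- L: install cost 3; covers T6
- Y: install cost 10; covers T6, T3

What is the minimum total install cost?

10

The greedy cost-per-new-target heuristic would pick L and G for 13, but a cheaper cover exists.
G alone covers T1, T6, T3 — every target.
Total install cost: 10.
No cover costs less than 10.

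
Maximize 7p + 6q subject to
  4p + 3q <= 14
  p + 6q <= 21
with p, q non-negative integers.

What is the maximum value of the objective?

The continuous relaxation peaks at (1, 3.33) with value 27.00; rounding to a feasible lattice point costs some objective.
(p,q)=(2,2): 4·2+3·2=14≤14, 1·2+6·2=14≤21, objective 26.
(p,q)=(1,3): 4·1+3·3=13≤14, 1·1+6·3=19≤21, objective 25.
(p,q)=(2,1): 4·2+3·1=11≤14, 1·2+6·1=8≤21, objective 20.
(p,q)=(1,2): 4·1+3·2=10≤14, 1·1+6·2=13≤21, objective 19.
Maximum is 26 at (p,q)=(2,2).

26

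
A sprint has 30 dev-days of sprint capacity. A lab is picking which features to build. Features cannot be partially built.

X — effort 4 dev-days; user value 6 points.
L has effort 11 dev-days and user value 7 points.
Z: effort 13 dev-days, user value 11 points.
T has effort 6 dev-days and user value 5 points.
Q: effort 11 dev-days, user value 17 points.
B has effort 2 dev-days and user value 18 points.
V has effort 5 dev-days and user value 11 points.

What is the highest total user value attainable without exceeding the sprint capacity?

Allowing fractional choices, the relaxed optimum would be about 58.8, but features are indivisible.
X + T + Q + B + V: effort 4 + 6 + 11 + 2 + 5 = 28 ≤ 30, user value 6 + 5 + 17 + 18 + 11 = 57.
L + Q + B + V: effort 11 + 11 + 2 + 5 = 29 ≤ 30, user value 7 + 17 + 18 + 11 = 53.
X + Q + B + V: effort 4 + 11 + 2 + 5 = 22 ≤ 30, user value 6 + 17 + 18 + 11 = 52.
Best is X, T, Q, B, and V with total user value 57.

57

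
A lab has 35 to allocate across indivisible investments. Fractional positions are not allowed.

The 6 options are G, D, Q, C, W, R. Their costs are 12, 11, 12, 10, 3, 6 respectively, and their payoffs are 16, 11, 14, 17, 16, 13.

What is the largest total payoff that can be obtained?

G + Q + W + R: cost 12 + 12 + 3 + 6 = 33 ≤ 35, payoff 16 + 14 + 16 + 13 = 59.
G + C + W + R: cost 12 + 10 + 3 + 6 = 31 ≤ 35, payoff 16 + 17 + 16 + 13 = 62.
Q + C + W + R: cost 12 + 10 + 3 + 6 = 31 ≤ 35, payoff 14 + 17 + 16 + 13 = 60.
Best is G, C, W, and R with total payoff 62.

62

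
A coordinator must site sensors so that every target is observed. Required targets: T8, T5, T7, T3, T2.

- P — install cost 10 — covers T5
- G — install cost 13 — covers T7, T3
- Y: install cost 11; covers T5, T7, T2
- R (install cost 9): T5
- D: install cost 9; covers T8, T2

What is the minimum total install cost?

31

This is an integer covering problem.
Choose G, R, and D: together they cover T8, T5, T7, T3, T2 — every target.
Total install cost: 13 + 9 + 9 = 31.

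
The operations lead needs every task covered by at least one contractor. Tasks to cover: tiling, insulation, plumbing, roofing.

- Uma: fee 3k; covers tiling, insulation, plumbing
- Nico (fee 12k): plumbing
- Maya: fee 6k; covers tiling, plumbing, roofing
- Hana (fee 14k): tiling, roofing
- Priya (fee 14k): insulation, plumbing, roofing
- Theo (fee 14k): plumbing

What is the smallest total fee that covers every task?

This is an integer covering problem.
Choose Uma and Maya: together they cover tiling, insulation, plumbing, roofing — every task.
Total fee: 3 + 6 = 9.
No cover costs less than 9.

9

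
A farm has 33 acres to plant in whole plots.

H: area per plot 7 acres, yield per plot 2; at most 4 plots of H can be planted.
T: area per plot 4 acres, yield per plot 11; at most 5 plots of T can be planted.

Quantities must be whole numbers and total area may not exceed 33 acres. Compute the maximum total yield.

57

1×H and 5×T: area 27 ≤ 33, yield 1·2 + 5·11 = 57.
5×T: area 20 ≤ 33, yield 5·11 = 55.
Best is 57.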